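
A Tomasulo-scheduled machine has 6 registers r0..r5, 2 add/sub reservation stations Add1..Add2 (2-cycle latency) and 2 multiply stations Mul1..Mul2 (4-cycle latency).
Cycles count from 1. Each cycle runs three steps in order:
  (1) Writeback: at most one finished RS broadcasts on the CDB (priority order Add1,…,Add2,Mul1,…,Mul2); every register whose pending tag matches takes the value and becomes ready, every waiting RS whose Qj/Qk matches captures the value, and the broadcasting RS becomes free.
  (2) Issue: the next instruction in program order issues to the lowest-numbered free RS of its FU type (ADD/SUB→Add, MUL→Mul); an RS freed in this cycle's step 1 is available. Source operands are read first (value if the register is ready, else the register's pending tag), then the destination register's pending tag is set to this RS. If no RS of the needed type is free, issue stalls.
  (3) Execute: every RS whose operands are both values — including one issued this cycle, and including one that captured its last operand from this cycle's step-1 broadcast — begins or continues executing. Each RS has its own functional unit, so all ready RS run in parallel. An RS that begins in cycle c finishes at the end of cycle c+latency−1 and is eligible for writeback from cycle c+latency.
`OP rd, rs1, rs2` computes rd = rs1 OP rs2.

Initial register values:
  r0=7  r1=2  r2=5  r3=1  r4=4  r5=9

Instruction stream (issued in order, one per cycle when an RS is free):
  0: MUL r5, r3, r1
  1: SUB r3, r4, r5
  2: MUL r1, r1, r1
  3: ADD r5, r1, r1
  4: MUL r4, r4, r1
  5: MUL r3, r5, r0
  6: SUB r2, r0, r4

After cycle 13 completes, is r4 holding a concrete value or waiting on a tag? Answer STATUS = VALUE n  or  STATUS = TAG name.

cycle 1: issue MUL r5<-Mul1 // r0:7,r1:2,r2:5,r3:1,r4:4,r5:Mul1
cycle 2: issue SUB r3<-Add1 // r0:7,r1:2,r2:5,r3:Add1,r4:4,r5:Mul1
cycle 3: issue MUL r1<-Mul2 // r0:7,r1:Mul2,r2:5,r3:Add1,r4:4,r5:Mul1
cycle 4: issue ADD r5<-Add2 // r0:7,r1:Mul2,r2:5,r3:Add1,r4:4,r5:Add2
cycle 5: CDB Mul1=2; issue MUL r4<-Mul1 // r0:7,r1:Mul2,r2:5,r3:Add1,r4:Mul1,r5:Add2
cycle 6: stall // r0:7,r1:Mul2,r2:5,r3:Add1,r4:Mul1,r5:Add2
cycle 7: CDB Add1=2; stall // r0:7,r1:Mul2,r2:5,r3:2,r4:Mul1,r5:Add2
cycle 8: CDB Mul2=4; issue MUL r3<-Mul2 // r0:7,r1:4,r2:5,r3:Mul2,r4:Mul1,r5:Add2
cycle 9: issue SUB r2<-Add1 // r0:7,r1:4,r2:Add1,r3:Mul2,r4:Mul1,r5:Add2
cycle 10: CDB Add2=8 // r0:7,r1:4,r2:Add1,r3:Mul2,r4:Mul1,r5:8
cycle 11: - // r0:7,r1:4,r2:Add1,r3:Mul2,r4:Mul1,r5:8
cycle 12: CDB Mul1=16 // r0:7,r1:4,r2:Add1,r3:Mul2,r4:16,r5:8
cycle 13: - // r0:7,r1:4,r2:Add1,r3:Mul2,r4:16,r5:8

STATUS = VALUE 16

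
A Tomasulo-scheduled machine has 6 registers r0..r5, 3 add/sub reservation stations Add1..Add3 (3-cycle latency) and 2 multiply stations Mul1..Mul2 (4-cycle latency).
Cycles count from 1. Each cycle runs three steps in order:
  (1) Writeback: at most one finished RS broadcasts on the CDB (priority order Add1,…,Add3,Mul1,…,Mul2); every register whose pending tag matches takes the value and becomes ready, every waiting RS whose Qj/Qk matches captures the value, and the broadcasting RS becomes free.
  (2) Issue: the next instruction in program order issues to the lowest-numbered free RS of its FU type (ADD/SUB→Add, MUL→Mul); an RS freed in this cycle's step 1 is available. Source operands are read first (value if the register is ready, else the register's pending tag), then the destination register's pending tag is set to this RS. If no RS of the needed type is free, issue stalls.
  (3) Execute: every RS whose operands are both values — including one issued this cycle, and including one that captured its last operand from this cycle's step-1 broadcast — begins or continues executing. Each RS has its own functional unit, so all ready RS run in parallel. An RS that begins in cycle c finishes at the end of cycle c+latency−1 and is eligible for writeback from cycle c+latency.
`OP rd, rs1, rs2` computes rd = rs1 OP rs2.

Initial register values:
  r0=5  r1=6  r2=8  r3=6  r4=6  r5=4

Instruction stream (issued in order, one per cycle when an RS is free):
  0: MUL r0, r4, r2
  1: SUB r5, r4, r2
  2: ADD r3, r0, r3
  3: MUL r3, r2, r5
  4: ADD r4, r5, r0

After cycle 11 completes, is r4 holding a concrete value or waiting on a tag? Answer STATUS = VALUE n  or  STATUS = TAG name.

STATUS = VALUE 46

c1: issue MUL r0<-Mul1 | r0:Mul1,r1:6,r2:8,r3:6,r4:6,r5:4
c2: issue SUB r5<-Add1 | r0:Mul1,r1:6,r2:8,r3:6,r4:6,r5:Add1
c3: issue ADD r3<-Add2 | r0:Mul1,r1:6,r2:8,r3:Add2,r4:6,r5:Add1
c4: issue MUL r3<-Mul2 | r0:Mul1,r1:6,r2:8,r3:Mul2,r4:6,r5:Add1
c5: CDB Add1=-2; issue ADD r4<-Add1 | r0:Mul1,r1:6,r2:8,r3:Mul2,r4:Add1,r5:-2
c6: CDB Mul1=48 | r0:48,r1:6,r2:8,r3:Mul2,r4:Add1,r5:-2
c7: - | r0:48,r1:6,r2:8,r3:Mul2,r4:Add1,r5:-2
c8: - | r0:48,r1:6,r2:8,r3:Mul2,r4:Add1,r5:-2
c9: CDB Add1=46 | r0:48,r1:6,r2:8,r3:Mul2,r4:46,r5:-2
c10: CDB Add2=54 | r0:48,r1:6,r2:8,r3:Mul2,r4:46,r5:-2
c11: CDB Mul2=-16 | r0:48,r1:6,r2:8,r3:-16,r4:46,r5:-2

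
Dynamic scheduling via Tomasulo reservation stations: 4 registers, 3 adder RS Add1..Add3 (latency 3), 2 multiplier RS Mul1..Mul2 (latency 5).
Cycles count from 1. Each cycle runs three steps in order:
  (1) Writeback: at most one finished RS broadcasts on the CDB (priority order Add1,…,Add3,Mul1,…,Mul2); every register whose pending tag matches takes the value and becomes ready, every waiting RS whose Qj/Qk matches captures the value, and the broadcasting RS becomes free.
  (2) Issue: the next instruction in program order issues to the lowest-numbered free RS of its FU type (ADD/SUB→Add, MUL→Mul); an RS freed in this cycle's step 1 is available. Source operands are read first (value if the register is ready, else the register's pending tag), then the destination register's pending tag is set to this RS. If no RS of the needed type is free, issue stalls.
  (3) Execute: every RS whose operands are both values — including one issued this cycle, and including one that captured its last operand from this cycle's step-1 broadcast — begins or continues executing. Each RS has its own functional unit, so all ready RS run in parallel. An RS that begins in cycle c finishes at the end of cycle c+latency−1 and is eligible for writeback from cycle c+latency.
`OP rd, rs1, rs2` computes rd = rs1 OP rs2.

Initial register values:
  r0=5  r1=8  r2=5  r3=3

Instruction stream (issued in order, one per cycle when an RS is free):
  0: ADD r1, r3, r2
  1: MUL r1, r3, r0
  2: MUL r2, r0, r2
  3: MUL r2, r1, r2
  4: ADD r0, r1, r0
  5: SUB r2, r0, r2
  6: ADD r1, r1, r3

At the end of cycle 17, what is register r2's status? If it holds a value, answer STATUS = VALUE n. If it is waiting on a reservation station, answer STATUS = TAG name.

STATUS = VALUE -355

cycle 1: issue ADD r1<-Add1 // r0:5,r1:Add1,r2:5,r3:3
cycle 2: issue MUL r1<-Mul1 // r0:5,r1:Mul1,r2:5,r3:3
cycle 3: issue MUL r2<-Mul2 // r0:5,r1:Mul1,r2:Mul2,r3:3
cycle 4: CDB Add1=8; stall // r0:5,r1:Mul1,r2:Mul2,r3:3
cycle 5: stall // r0:5,r1:Mul1,r2:Mul2,r3:3
cycle 6: stall // r0:5,r1:Mul1,r2:Mul2,r3:3
cycle 7: CDB Mul1=15; issue MUL r2<-Mul1 // r0:5,r1:15,r2:Mul1,r3:3
cycle 8: CDB Mul2=25; issue ADD r0<-Add1 // r0:Add1,r1:15,r2:Mul1,r3:3
cycle 9: issue SUB r2<-Add2 // r0:Add1,r1:15,r2:Add2,r3:3
cycle 10: issue ADD r1<-Add3 // r0:Add1,r1:Add3,r2:Add2,r3:3
cycle 11: CDB Add1=20 // r0:20,r1:Add3,r2:Add2,r3:3
cycle 12: - // r0:20,r1:Add3,r2:Add2,r3:3
cycle 13: CDB Add3=18 // r0:20,r1:18,r2:Add2,r3:3
cycle 14: CDB Mul1=375 // r0:20,r1:18,r2:Add2,r3:3
cycle 15: - // r0:20,r1:18,r2:Add2,r3:3
cycle 16: - // r0:20,r1:18,r2:Add2,r3:3
cycle 17: CDB Add2=-355 // r0:20,r1:18,r2:-355,r3:3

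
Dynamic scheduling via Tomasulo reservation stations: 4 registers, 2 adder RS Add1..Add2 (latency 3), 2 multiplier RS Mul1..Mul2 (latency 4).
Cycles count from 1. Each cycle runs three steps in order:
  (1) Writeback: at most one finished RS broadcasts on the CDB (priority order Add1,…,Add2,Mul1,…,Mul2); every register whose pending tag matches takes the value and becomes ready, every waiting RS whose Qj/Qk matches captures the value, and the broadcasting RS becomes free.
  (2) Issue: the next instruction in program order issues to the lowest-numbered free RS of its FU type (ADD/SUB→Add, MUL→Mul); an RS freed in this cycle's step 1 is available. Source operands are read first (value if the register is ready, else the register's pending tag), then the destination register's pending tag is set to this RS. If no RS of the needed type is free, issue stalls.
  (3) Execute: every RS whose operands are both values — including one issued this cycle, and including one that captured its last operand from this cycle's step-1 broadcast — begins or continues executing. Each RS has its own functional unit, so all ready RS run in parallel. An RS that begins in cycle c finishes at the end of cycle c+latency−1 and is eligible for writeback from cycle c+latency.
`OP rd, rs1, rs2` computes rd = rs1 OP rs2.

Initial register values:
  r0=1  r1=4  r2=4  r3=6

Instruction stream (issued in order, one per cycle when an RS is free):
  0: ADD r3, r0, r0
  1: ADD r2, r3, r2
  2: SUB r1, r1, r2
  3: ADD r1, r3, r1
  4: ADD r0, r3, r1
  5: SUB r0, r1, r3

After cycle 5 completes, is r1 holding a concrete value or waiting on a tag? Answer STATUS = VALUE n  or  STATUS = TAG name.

c1: issue ADD r3<-Add1 | r0:1,r1:4,r2:4,r3:Add1
c2: issue ADD r2<-Add2 | r0:1,r1:4,r2:Add2,r3:Add1
c3: stall | r0:1,r1:4,r2:Add2,r3:Add1
c4: CDB Add1=2; issue SUB r1<-Add1 | r0:1,r1:Add1,r2:Add2,r3:2
c5: stall | r0:1,r1:Add1,r2:Add2,r3:2

STATUS = TAG Add1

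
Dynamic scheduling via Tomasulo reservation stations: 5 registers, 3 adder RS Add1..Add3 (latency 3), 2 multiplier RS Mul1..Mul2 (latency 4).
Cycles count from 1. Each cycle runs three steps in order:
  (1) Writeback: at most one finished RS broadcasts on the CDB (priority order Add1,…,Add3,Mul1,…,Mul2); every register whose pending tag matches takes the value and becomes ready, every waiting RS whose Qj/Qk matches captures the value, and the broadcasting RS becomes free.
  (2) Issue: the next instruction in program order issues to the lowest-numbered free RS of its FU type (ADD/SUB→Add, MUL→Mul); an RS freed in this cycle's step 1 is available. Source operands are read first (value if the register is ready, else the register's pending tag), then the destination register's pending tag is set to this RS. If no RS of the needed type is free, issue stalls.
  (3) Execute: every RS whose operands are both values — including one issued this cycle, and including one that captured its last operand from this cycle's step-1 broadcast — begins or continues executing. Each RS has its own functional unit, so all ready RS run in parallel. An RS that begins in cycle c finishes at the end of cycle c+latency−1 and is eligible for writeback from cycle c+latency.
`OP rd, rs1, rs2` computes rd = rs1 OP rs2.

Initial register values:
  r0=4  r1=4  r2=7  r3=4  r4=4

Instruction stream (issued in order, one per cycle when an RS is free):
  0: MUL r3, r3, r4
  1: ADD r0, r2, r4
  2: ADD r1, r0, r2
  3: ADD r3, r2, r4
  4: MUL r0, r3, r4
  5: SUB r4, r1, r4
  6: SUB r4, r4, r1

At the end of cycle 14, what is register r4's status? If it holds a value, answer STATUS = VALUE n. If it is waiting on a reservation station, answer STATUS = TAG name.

cycle 1: issue MUL r3<-Mul1 // r0:4,r1:4,r2:7,r3:Mul1,r4:4
cycle 2: issue ADD r0<-Add1 // r0:Add1,r1:4,r2:7,r3:Mul1,r4:4
cycle 3: issue ADD r1<-Add2 // r0:Add1,r1:Add2,r2:7,r3:Mul1,r4:4
cycle 4: issue ADD r3<-Add3 // r0:Add1,r1:Add2,r2:7,r3:Add3,r4:4
cycle 5: CDB Add1=11; issue MUL r0<-Mul2 // r0:Mul2,r1:Add2,r2:7,r3:Add3,r4:4
cycle 6: CDB Mul1=16; issue SUB r4<-Add1 // r0:Mul2,r1:Add2,r2:7,r3:Add3,r4:Add1
cycle 7: CDB Add3=11; issue SUB r4<-Add3 // r0:Mul2,r1:Add2,r2:7,r3:11,r4:Add3
cycle 8: CDB Add2=18 // r0:Mul2,r1:18,r2:7,r3:11,r4:Add3
cycle 9: - // r0:Mul2,r1:18,r2:7,r3:11,r4:Add3
cycle 10: - // r0:Mul2,r1:18,r2:7,r3:11,r4:Add3
cycle 11: CDB Add1=14 // r0:Mul2,r1:18,r2:7,r3:11,r4:Add3
cycle 12: CDB Mul2=44 // r0:44,r1:18,r2:7,r3:11,r4:Add3
cycle 13: - // r0:44,r1:18,r2:7,r3:11,r4:Add3
cycle 14: CDB Add3=-4 // r0:44,r1:18,r2:7,r3:11,r4:-4

STATUS = VALUE -4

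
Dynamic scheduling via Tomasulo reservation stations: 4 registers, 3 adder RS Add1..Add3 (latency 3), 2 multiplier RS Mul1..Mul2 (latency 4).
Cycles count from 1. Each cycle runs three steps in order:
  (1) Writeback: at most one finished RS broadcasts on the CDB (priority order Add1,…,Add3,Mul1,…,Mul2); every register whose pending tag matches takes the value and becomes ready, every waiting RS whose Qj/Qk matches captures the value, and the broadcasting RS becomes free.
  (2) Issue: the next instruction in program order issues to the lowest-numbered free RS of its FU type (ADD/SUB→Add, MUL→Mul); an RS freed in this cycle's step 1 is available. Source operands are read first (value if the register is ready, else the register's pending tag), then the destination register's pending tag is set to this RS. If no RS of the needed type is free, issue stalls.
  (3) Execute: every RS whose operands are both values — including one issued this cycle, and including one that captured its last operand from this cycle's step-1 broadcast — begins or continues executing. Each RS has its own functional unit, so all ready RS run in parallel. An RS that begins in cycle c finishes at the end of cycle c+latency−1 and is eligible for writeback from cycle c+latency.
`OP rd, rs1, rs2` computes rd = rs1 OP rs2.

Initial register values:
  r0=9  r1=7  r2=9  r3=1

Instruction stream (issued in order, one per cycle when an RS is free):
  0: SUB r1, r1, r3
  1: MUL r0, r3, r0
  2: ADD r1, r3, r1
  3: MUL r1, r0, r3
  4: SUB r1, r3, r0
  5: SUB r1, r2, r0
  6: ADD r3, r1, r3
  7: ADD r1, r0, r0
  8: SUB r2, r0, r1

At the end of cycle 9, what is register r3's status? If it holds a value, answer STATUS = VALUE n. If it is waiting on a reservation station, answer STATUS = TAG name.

cycle 1: issue SUB r1<-Add1 // r0:9,r1:Add1,r2:9,r3:1
cycle 2: issue MUL r0<-Mul1 // r0:Mul1,r1:Add1,r2:9,r3:1
cycle 3: issue ADD r1<-Add2 // r0:Mul1,r1:Add2,r2:9,r3:1
cycle 4: CDB Add1=6; issue MUL r1<-Mul2 // r0:Mul1,r1:Mul2,r2:9,r3:1
cycle 5: issue SUB r1<-Add1 // r0:Mul1,r1:Add1,r2:9,r3:1
cycle 6: CDB Mul1=9; issue SUB r1<-Add3 // r0:9,r1:Add3,r2:9,r3:1
cycle 7: CDB Add2=7; issue ADD r3<-Add2 // r0:9,r1:Add3,r2:9,r3:Add2
cycle 8: stall // r0:9,r1:Add3,r2:9,r3:Add2
cycle 9: CDB Add1=-8; issue ADD r1<-Add1 // r0:9,r1:Add1,r2:9,r3:Add2

STATUS = TAG Add2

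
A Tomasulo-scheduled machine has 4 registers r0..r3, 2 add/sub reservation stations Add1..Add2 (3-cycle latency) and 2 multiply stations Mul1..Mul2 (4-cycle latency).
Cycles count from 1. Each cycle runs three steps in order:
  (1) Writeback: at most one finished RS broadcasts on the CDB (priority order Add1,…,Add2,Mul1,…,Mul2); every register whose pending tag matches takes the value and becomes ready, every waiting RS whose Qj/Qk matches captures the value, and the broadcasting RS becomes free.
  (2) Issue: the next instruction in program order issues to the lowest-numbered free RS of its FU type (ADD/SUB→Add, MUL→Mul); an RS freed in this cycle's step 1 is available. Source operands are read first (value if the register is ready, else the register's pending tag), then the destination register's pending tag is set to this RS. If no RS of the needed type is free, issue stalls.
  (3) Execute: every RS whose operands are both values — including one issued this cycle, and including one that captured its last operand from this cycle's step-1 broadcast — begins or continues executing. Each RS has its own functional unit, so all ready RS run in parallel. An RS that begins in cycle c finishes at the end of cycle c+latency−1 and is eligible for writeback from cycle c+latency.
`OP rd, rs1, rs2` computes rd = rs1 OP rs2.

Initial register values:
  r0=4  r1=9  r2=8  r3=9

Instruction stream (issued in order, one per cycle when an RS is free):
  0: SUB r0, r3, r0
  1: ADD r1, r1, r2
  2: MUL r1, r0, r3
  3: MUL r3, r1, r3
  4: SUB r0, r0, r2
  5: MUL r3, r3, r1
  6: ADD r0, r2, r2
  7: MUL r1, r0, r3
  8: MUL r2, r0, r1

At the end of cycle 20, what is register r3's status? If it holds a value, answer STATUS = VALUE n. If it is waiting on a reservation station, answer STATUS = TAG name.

  c1: issue SUB r0<-Add1  regs: r0:Add1,r1:9,r2:8,r3:9
  c2: issue ADD r1<-Add2  regs: r0:Add1,r1:Add2,r2:8,r3:9
  c3: issue MUL r1<-Mul1  regs: r0:Add1,r1:Mul1,r2:8,r3:9
  c4: CDB Add1=5; issue MUL r3<-Mul2  regs: r0:5,r1:Mul1,r2:8,r3:Mul2
  c5: CDB Add2=17; issue SUB r0<-Add1  regs: r0:Add1,r1:Mul1,r2:8,r3:Mul2
  c6: stall  regs: r0:Add1,r1:Mul1,r2:8,r3:Mul2
  c7: stall  regs: r0:Add1,r1:Mul1,r2:8,r3:Mul2
  c8: CDB Add1=-3; stall  regs: r0:-3,r1:Mul1,r2:8,r3:Mul2
  c9: CDB Mul1=45; issue MUL r3<-Mul1  regs: r0:-3,r1:45,r2:8,r3:Mul1
  c10: issue ADD r0<-Add1  regs: r0:Add1,r1:45,r2:8,r3:Mul1
  c11: stall  regs: r0:Add1,r1:45,r2:8,r3:Mul1
  c12: stall  regs: r0:Add1,r1:45,r2:8,r3:Mul1
  c13: CDB Add1=16; stall  regs: r0:16,r1:45,r2:8,r3:Mul1
  c14: CDB Mul2=405; issue MUL r1<-Mul2  regs: r0:16,r1:Mul2,r2:8,r3:Mul1
  c15: stall  regs: r0:16,r1:Mul2,r2:8,r3:Mul1
  c16: stall  regs: r0:16,r1:Mul2,r2:8,r3:Mul1
  c17: stall  regs: r0:16,r1:Mul2,r2:8,r3:Mul1
  c18: CDB Mul1=18225; issue MUL r2<-Mul1  regs: r0:16,r1:Mul2,r2:Mul1,r3:18225
  c19: -  regs: r0:16,r1:Mul2,r2:Mul1,r3:18225
  c20: -  regs: r0:16,r1:Mul2,r2:Mul1,r3:18225

STATUS = VALUE 18225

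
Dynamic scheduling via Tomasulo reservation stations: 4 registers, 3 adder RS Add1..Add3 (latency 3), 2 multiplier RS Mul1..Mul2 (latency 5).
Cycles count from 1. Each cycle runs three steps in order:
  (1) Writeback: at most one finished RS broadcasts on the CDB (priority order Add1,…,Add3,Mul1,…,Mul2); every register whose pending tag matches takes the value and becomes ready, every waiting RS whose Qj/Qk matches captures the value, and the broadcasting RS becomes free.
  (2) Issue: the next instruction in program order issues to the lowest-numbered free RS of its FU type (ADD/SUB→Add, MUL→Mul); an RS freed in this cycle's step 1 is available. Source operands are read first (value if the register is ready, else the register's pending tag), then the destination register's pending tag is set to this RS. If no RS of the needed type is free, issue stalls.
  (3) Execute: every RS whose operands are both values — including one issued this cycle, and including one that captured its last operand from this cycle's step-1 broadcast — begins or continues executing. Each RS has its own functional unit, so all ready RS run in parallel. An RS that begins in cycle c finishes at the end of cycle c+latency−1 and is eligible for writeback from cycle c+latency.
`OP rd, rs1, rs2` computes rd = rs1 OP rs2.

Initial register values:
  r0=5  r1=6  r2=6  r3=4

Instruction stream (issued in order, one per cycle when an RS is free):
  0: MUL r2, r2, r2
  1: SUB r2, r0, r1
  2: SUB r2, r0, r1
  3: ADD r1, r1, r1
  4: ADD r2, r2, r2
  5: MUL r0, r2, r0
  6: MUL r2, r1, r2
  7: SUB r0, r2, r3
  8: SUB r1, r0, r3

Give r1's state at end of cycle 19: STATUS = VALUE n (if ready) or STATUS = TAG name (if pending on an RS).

STATUS = TAG Add2

c1: issue MUL r2<-Mul1 | r0:5,r1:6,r2:Mul1,r3:4
c2: issue SUB r2<-Add1 | r0:5,r1:6,r2:Add1,r3:4
c3: issue SUB r2<-Add2 | r0:5,r1:6,r2:Add2,r3:4
c4: issue ADD r1<-Add3 | r0:5,r1:Add3,r2:Add2,r3:4
c5: CDB Add1=-1; issue ADD r2<-Add1 | r0:5,r1:Add3,r2:Add1,r3:4
c6: CDB Add2=-1; issue MUL r0<-Mul2 | r0:Mul2,r1:Add3,r2:Add1,r3:4
c7: CDB Add3=12; stall | r0:Mul2,r1:12,r2:Add1,r3:4
c8: CDB Mul1=36; issue MUL r2<-Mul1 | r0:Mul2,r1:12,r2:Mul1,r3:4
c9: CDB Add1=-2; issue SUB r0<-Add1 | r0:Add1,r1:12,r2:Mul1,r3:4
c10: issue SUB r1<-Add2 | r0:Add1,r1:Add2,r2:Mul1,r3:4
c11: - | r0:Add1,r1:Add2,r2:Mul1,r3:4
c12: - | r0:Add1,r1:Add2,r2:Mul1,r3:4
c13: - | r0:Add1,r1:Add2,r2:Mul1,r3:4
c14: CDB Mul1=-24 | r0:Add1,r1:Add2,r2:-24,r3:4
c15: CDB Mul2=-10 | r0:Add1,r1:Add2,r2:-24,r3:4
c16: - | r0:Add1,r1:Add2,r2:-24,r3:4
c17: CDB Add1=-28 | r0:-28,r1:Add2,r2:-24,r3:4
c18: - | r0:-28,r1:Add2,r2:-24,r3:4
c19: - | r0:-28,r1:Add2,r2:-24,r3:4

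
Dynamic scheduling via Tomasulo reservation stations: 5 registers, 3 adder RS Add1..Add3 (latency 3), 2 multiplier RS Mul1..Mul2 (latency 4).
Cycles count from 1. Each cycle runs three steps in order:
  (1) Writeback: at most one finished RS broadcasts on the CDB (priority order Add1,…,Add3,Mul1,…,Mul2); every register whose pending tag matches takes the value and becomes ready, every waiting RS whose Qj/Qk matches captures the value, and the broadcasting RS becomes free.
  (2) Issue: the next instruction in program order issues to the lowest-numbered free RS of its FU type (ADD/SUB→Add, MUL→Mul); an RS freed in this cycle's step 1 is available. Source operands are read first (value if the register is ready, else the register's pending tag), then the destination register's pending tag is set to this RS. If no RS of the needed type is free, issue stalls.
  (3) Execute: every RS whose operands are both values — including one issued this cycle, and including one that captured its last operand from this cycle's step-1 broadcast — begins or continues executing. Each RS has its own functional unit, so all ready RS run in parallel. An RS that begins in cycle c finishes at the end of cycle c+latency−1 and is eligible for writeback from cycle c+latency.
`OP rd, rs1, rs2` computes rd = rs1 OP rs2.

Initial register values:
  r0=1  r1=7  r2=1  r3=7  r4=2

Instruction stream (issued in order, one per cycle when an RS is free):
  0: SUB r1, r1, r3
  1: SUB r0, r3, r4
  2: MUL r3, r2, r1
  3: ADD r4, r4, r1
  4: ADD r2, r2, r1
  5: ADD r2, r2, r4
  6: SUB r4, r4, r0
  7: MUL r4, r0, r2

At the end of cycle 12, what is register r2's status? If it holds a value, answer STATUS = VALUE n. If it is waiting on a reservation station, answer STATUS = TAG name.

cycle 1: issue SUB r1<-Add1 // r0:1,r1:Add1,r2:1,r3:7,r4:2
cycle 2: issue SUB r0<-Add2 // r0:Add2,r1:Add1,r2:1,r3:7,r4:2
cycle 3: issue MUL r3<-Mul1 // r0:Add2,r1:Add1,r2:1,r3:Mul1,r4:2
cycle 4: CDB Add1=0; issue ADD r4<-Add1 // r0:Add2,r1:0,r2:1,r3:Mul1,r4:Add1
cycle 5: CDB Add2=5; issue ADD r2<-Add2 // r0:5,r1:0,r2:Add2,r3:Mul1,r4:Add1
cycle 6: issue ADD r2<-Add3 // r0:5,r1:0,r2:Add3,r3:Mul1,r4:Add1
cycle 7: CDB Add1=2; issue SUB r4<-Add1 // r0:5,r1:0,r2:Add3,r3:Mul1,r4:Add1
cycle 8: CDB Add2=1; issue MUL r4<-Mul2 // r0:5,r1:0,r2:Add3,r3:Mul1,r4:Mul2
cycle 9: CDB Mul1=0 // r0:5,r1:0,r2:Add3,r3:0,r4:Mul2
cycle 10: CDB Add1=-3 // r0:5,r1:0,r2:Add3,r3:0,r4:Mul2
cycle 11: CDB Add3=3 // r0:5,r1:0,r2:3,r3:0,r4:Mul2
cycle 12: - // r0:5,r1:0,r2:3,r3:0,r4:Mul2

STATUS = VALUE 3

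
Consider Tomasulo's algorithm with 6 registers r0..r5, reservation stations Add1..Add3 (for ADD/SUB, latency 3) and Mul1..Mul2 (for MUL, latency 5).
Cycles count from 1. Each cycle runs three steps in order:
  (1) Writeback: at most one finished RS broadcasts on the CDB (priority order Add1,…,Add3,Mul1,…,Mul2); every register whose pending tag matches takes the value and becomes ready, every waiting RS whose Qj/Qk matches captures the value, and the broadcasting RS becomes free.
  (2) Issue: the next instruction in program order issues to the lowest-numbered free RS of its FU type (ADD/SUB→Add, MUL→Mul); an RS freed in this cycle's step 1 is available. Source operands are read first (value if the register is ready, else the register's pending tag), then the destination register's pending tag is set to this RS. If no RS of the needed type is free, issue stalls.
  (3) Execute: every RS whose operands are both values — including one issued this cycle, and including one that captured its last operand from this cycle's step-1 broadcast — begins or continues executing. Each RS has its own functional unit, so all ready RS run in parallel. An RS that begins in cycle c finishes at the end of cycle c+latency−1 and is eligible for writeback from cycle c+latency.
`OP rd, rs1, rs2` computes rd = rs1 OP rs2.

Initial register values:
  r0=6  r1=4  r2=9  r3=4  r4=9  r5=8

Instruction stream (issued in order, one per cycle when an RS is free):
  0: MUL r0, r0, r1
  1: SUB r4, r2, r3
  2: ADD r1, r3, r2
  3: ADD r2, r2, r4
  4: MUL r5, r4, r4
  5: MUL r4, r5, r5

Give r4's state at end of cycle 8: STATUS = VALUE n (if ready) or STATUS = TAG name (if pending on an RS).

STATUS = TAG Mul1

  c1: issue MUL r0<-Mul1  regs: r0:Mul1,r1:4,r2:9,r3:4,r4:9,r5:8
  c2: issue SUB r4<-Add1  regs: r0:Mul1,r1:4,r2:9,r3:4,r4:Add1,r5:8
  c3: issue ADD r1<-Add2  regs: r0:Mul1,r1:Add2,r2:9,r3:4,r4:Add1,r5:8
  c4: issue ADD r2<-Add3  regs: r0:Mul1,r1:Add2,r2:Add3,r3:4,r4:Add1,r5:8
  c5: CDB Add1=5; issue MUL r5<-Mul2  regs: r0:Mul1,r1:Add2,r2:Add3,r3:4,r4:5,r5:Mul2
  c6: CDB Add2=13; stall  regs: r0:Mul1,r1:13,r2:Add3,r3:4,r4:5,r5:Mul2
  c7: CDB Mul1=24; issue MUL r4<-Mul1  regs: r0:24,r1:13,r2:Add3,r3:4,r4:Mul1,r5:Mul2
  c8: CDB Add3=14  regs: r0:24,r1:13,r2:14,r3:4,r4:Mul1,r5:Mul2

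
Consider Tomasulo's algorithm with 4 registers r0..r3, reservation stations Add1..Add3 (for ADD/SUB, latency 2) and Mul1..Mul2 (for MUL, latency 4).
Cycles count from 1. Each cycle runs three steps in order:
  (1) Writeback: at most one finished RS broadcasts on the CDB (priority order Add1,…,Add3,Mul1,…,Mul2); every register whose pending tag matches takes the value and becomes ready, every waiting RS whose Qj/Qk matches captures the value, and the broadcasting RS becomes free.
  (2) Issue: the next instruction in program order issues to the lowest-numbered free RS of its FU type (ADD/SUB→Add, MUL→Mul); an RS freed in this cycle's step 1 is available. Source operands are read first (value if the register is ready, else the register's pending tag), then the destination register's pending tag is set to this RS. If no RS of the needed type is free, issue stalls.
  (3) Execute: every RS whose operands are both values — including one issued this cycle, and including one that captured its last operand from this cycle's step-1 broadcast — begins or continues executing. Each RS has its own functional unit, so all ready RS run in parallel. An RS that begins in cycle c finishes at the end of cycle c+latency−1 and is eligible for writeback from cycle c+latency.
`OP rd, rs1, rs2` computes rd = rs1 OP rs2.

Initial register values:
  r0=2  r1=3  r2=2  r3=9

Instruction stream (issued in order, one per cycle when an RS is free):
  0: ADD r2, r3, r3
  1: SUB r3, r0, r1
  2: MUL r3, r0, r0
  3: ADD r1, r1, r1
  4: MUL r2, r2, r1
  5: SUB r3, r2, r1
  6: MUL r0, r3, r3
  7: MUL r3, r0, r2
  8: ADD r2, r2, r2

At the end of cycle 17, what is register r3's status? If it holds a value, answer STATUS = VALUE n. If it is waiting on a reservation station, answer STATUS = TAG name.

c1: issue ADD r2<-Add1 | r0:2,r1:3,r2:Add1,r3:9
c2: issue SUB r3<-Add2 | r0:2,r1:3,r2:Add1,r3:Add2
c3: CDB Add1=18; issue MUL r3<-Mul1 | r0:2,r1:3,r2:18,r3:Mul1
c4: CDB Add2=-1; issue ADD r1<-Add1 | r0:2,r1:Add1,r2:18,r3:Mul1
c5: issue MUL r2<-Mul2 | r0:2,r1:Add1,r2:Mul2,r3:Mul1
c6: CDB Add1=6; issue SUB r3<-Add1 | r0:2,r1:6,r2:Mul2,r3:Add1
c7: CDB Mul1=4; issue MUL r0<-Mul1 | r0:Mul1,r1:6,r2:Mul2,r3:Add1
c8: stall | r0:Mul1,r1:6,r2:Mul2,r3:Add1
c9: stall | r0:Mul1,r1:6,r2:Mul2,r3:Add1
c10: CDB Mul2=108; issue MUL r3<-Mul2 | r0:Mul1,r1:6,r2:108,r3:Mul2
c11: issue ADD r2<-Add2 | r0:Mul1,r1:6,r2:Add2,r3:Mul2
c12: CDB Add1=102 | r0:Mul1,r1:6,r2:Add2,r3:Mul2
c13: CDB Add2=216 | r0:Mul1,r1:6,r2:216,r3:Mul2
c14: - | r0:Mul1,r1:6,r2:216,r3:Mul2
c15: - | r0:Mul1,r1:6,r2:216,r3:Mul2
c16: CDB Mul1=10404 | r0:10404,r1:6,r2:216,r3:Mul2
c17: - | r0:10404,r1:6,r2:216,r3:Mul2

STATUS = TAG Mul2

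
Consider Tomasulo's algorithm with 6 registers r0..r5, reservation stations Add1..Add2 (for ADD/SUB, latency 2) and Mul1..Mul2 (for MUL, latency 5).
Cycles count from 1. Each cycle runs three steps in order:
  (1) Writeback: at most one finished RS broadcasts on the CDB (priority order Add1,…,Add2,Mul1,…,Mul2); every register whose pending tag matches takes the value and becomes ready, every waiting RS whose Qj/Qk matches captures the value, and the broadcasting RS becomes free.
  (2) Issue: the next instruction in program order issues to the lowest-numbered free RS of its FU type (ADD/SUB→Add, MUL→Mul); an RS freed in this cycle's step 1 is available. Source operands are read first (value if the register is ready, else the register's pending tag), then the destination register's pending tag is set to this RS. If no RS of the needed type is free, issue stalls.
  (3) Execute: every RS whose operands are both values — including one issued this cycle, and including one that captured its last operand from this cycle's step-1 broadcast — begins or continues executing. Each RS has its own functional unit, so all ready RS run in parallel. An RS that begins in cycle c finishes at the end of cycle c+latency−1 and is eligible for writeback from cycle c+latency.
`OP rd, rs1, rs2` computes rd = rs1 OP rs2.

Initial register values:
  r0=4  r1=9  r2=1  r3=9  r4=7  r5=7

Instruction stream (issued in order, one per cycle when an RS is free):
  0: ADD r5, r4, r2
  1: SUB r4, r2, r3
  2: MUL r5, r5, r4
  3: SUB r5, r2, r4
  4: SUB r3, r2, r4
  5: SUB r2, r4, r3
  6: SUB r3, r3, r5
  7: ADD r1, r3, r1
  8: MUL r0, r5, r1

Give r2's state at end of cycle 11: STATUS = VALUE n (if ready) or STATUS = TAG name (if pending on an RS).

cycle 1: issue ADD r5<-Add1 // r0:4,r1:9,r2:1,r3:9,r4:7,r5:Add1
cycle 2: issue SUB r4<-Add2 // r0:4,r1:9,r2:1,r3:9,r4:Add2,r5:Add1
cycle 3: CDB Add1=8; issue MUL r5<-Mul1 // r0:4,r1:9,r2:1,r3:9,r4:Add2,r5:Mul1
cycle 4: CDB Add2=-8; issue SUB r5<-Add1 // r0:4,r1:9,r2:1,r3:9,r4:-8,r5:Add1
cycle 5: issue SUB r3<-Add2 // r0:4,r1:9,r2:1,r3:Add2,r4:-8,r5:Add1
cycle 6: CDB Add1=9; issue SUB r2<-Add1 // r0:4,r1:9,r2:Add1,r3:Add2,r4:-8,r5:9
cycle 7: CDB Add2=9; issue SUB r3<-Add2 // r0:4,r1:9,r2:Add1,r3:Add2,r4:-8,r5:9
cycle 8: stall // r0:4,r1:9,r2:Add1,r3:Add2,r4:-8,r5:9
cycle 9: CDB Add1=-17; issue ADD r1<-Add1 // r0:4,r1:Add1,r2:-17,r3:Add2,r4:-8,r5:9
cycle 10: CDB Add2=0; issue MUL r0<-Mul2 // r0:Mul2,r1:Add1,r2:-17,r3:0,r4:-8,r5:9
cycle 11: CDB Mul1=-64 // r0:Mul2,r1:Add1,r2:-17,r3:0,r4:-8,r5:9

STATUS = VALUE -17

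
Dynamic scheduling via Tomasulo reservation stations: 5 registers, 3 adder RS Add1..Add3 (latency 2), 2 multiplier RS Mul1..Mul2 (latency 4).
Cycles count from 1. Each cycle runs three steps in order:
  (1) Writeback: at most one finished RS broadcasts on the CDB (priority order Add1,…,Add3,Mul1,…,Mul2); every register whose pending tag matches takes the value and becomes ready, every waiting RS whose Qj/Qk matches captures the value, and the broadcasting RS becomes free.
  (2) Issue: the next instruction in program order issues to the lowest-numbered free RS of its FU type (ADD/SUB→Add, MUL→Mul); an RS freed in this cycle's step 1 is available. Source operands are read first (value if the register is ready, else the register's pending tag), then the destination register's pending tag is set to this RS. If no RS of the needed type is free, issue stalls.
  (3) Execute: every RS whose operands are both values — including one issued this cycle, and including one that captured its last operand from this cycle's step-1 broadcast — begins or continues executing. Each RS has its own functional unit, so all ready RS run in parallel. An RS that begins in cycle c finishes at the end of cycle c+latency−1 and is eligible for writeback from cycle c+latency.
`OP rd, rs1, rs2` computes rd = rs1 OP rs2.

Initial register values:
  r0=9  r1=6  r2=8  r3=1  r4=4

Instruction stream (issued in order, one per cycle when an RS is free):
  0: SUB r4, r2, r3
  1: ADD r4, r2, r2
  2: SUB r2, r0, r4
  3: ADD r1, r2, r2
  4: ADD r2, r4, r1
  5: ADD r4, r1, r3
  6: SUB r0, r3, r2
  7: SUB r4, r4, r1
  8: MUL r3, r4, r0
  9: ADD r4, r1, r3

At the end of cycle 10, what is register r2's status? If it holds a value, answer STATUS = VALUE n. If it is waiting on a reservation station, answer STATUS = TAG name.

c1: issue SUB r4<-Add1 | r0:9,r1:6,r2:8,r3:1,r4:Add1
c2: issue ADD r4<-Add2 | r0:9,r1:6,r2:8,r3:1,r4:Add2
c3: CDB Add1=7; issue SUB r2<-Add1 | r0:9,r1:6,r2:Add1,r3:1,r4:Add2
c4: CDB Add2=16; issue ADD r1<-Add2 | r0:9,r1:Add2,r2:Add1,r3:1,r4:16
c5: issue ADD r2<-Add3 | r0:9,r1:Add2,r2:Add3,r3:1,r4:16
c6: CDB Add1=-7; issue ADD r4<-Add1 | r0:9,r1:Add2,r2:Add3,r3:1,r4:Add1
c7: stall | r0:9,r1:Add2,r2:Add3,r3:1,r4:Add1
c8: CDB Add2=-14; issue SUB r0<-Add2 | r0:Add2,r1:-14,r2:Add3,r3:1,r4:Add1
c9: stall | r0:Add2,r1:-14,r2:Add3,r3:1,r4:Add1
c10: CDB Add1=-13; issue SUB r4<-Add1 | r0:Add2,r1:-14,r2:Add3,r3:1,r4:Add1

STATUS = TAG Add3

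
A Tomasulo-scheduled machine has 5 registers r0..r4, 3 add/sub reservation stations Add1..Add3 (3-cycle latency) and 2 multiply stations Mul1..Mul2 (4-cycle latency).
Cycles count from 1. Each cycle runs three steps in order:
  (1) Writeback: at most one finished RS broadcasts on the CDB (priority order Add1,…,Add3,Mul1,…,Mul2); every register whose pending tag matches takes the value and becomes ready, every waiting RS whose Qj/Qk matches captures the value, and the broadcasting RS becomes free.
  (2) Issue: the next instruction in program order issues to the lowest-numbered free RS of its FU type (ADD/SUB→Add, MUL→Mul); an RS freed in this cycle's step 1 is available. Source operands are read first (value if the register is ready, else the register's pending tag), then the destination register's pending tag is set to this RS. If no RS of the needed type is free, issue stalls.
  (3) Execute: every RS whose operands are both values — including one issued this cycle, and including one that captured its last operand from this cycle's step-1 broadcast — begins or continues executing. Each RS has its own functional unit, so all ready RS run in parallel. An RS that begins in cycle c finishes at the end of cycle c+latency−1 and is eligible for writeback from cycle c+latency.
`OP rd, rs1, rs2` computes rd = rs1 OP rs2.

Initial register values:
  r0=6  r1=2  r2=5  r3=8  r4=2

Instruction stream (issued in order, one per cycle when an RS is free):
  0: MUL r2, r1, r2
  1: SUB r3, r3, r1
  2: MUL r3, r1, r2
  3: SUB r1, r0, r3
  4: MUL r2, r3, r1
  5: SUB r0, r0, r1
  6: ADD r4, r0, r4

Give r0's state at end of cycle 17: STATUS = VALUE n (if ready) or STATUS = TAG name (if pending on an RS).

c1: issue MUL r2<-Mul1 | r0:6,r1:2,r2:Mul1,r3:8,r4:2
c2: issue SUB r3<-Add1 | r0:6,r1:2,r2:Mul1,r3:Add1,r4:2
c3: issue MUL r3<-Mul2 | r0:6,r1:2,r2:Mul1,r3:Mul2,r4:2
c4: issue SUB r1<-Add2 | r0:6,r1:Add2,r2:Mul1,r3:Mul2,r4:2
c5: CDB Add1=6; stall | r0:6,r1:Add2,r2:Mul1,r3:Mul2,r4:2
c6: CDB Mul1=10; issue MUL r2<-Mul1 | r0:6,r1:Add2,r2:Mul1,r3:Mul2,r4:2
c7: issue SUB r0<-Add1 | r0:Add1,r1:Add2,r2:Mul1,r3:Mul2,r4:2
c8: issue ADD r4<-Add3 | r0:Add1,r1:Add2,r2:Mul1,r3:Mul2,r4:Add3
c9: - | r0:Add1,r1:Add2,r2:Mul1,r3:Mul2,r4:Add3
c10: CDB Mul2=20 | r0:Add1,r1:Add2,r2:Mul1,r3:20,r4:Add3
c11: - | r0:Add1,r1:Add2,r2:Mul1,r3:20,r4:Add3
c12: - | r0:Add1,r1:Add2,r2:Mul1,r3:20,r4:Add3
c13: CDB Add2=-14 | r0:Add1,r1:-14,r2:Mul1,r3:20,r4:Add3
c14: - | r0:Add1,r1:-14,r2:Mul1,r3:20,r4:Add3
c15: - | r0:Add1,r1:-14,r2:Mul1,r3:20,r4:Add3
c16: CDB Add1=20 | r0:20,r1:-14,r2:Mul1,r3:20,r4:Add3
c17: CDB Mul1=-280 | r0:20,r1:-14,r2:-280,r3:20,r4:Add3

STATUS = VALUE 20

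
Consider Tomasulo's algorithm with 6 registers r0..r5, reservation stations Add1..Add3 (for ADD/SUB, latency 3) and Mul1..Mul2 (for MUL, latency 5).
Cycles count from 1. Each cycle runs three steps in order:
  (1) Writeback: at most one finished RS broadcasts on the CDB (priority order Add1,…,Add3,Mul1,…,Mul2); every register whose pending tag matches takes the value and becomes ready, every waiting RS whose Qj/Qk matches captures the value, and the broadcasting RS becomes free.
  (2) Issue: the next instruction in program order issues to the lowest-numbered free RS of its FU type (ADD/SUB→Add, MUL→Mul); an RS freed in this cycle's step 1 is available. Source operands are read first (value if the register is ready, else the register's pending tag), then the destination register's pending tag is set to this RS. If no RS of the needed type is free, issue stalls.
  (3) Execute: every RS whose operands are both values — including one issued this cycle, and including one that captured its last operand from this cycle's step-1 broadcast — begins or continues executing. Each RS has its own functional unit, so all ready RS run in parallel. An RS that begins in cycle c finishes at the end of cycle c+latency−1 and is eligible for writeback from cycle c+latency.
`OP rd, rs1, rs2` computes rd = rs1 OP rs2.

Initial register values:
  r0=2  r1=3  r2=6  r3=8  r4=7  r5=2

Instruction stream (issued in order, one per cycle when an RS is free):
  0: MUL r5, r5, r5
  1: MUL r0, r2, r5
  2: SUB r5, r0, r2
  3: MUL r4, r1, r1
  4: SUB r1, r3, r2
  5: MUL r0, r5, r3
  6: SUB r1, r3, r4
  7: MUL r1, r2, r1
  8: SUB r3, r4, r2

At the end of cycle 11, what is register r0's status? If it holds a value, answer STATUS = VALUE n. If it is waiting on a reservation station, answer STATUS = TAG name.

c1: issue MUL r5<-Mul1 | r0:2,r1:3,r2:6,r3:8,r4:7,r5:Mul1
c2: issue MUL r0<-Mul2 | r0:Mul2,r1:3,r2:6,r3:8,r4:7,r5:Mul1
c3: issue SUB r5<-Add1 | r0:Mul2,r1:3,r2:6,r3:8,r4:7,r5:Add1
c4: stall | r0:Mul2,r1:3,r2:6,r3:8,r4:7,r5:Add1
c5: stall | r0:Mul2,r1:3,r2:6,r3:8,r4:7,r5:Add1
c6: CDB Mul1=4; issue MUL r4<-Mul1 | r0:Mul2,r1:3,r2:6,r3:8,r4:Mul1,r5:Add1
c7: issue SUB r1<-Add2 | r0:Mul2,r1:Add2,r2:6,r3:8,r4:Mul1,r5:Add1
c8: stall | r0:Mul2,r1:Add2,r2:6,r3:8,r4:Mul1,r5:Add1
c9: stall | r0:Mul2,r1:Add2,r2:6,r3:8,r4:Mul1,r5:Add1
c10: CDB Add2=2; stall | r0:Mul2,r1:2,r2:6,r3:8,r4:Mul1,r5:Add1
c11: CDB Mul1=9; issue MUL r0<-Mul1 | r0:Mul1,r1:2,r2:6,r3:8,r4:9,r5:Add1

STATUS = TAG Mul1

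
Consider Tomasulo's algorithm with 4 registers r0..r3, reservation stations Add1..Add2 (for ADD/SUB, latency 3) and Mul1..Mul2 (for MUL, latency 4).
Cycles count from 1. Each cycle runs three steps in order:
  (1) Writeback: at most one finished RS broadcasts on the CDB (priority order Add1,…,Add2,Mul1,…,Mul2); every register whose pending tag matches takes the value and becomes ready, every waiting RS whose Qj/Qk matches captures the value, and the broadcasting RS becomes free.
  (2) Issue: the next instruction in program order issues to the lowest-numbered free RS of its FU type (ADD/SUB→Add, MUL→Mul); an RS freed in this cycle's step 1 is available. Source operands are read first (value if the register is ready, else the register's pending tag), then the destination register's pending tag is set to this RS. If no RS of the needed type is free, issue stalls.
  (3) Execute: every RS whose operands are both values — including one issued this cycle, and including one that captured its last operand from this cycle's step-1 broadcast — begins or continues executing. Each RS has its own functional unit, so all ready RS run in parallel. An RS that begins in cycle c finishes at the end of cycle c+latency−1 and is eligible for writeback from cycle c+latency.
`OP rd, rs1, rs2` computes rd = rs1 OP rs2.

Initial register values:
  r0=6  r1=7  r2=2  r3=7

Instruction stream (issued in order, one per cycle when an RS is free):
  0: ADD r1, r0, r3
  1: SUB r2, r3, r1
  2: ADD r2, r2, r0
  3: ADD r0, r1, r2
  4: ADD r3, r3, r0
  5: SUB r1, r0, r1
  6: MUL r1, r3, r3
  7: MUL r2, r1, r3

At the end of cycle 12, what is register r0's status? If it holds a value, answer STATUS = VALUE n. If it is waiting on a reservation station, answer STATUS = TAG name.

c1: issue ADD r1<-Add1 | r0:6,r1:Add1,r2:2,r3:7
c2: issue SUB r2<-Add2 | r0:6,r1:Add1,r2:Add2,r3:7
c3: stall | r0:6,r1:Add1,r2:Add2,r3:7
c4: CDB Add1=13; issue ADD r2<-Add1 | r0:6,r1:13,r2:Add1,r3:7
c5: stall | r0:6,r1:13,r2:Add1,r3:7
c6: stall | r0:6,r1:13,r2:Add1,r3:7
c7: CDB Add2=-6; issue ADD r0<-Add2 | r0:Add2,r1:13,r2:Add1,r3:7
c8: stall | r0:Add2,r1:13,r2:Add1,r3:7
c9: stall | r0:Add2,r1:13,r2:Add1,r3:7
c10: CDB Add1=0; issue ADD r3<-Add1 | r0:Add2,r1:13,r2:0,r3:Add1
c11: stall | r0:Add2,r1:13,r2:0,r3:Add1
c12: stall | r0:Add2,r1:13,r2:0,r3:Add1

STATUS = TAG Add2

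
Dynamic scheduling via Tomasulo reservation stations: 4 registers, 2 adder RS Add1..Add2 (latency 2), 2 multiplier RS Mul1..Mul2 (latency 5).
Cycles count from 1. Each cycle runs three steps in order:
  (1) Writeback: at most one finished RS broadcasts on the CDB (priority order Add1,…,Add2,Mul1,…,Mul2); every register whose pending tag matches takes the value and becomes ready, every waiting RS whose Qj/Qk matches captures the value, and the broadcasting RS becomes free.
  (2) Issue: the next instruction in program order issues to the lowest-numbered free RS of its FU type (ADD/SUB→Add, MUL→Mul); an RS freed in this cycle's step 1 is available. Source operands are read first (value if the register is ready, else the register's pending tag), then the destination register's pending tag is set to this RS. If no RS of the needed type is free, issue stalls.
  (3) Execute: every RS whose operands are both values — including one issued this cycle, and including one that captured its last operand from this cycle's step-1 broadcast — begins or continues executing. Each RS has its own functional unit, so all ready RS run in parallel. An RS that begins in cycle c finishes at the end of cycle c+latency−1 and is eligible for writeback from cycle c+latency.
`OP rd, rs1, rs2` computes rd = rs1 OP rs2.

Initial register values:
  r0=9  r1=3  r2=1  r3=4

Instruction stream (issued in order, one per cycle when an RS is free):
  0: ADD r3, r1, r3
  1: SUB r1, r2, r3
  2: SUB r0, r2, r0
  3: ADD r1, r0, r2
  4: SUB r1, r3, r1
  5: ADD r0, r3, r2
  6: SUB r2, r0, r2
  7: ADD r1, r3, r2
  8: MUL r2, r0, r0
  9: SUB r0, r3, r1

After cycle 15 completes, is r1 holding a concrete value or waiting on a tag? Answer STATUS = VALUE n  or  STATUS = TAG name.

  c1: issue ADD r3<-Add1  regs: r0:9,r1:3,r2:1,r3:Add1
  c2: issue SUB r1<-Add2  regs: r0:9,r1:Add2,r2:1,r3:Add1
  c3: CDB Add1=7; issue SUB r0<-Add1  regs: r0:Add1,r1:Add2,r2:1,r3:7
  c4: stall  regs: r0:Add1,r1:Add2,r2:1,r3:7
  c5: CDB Add1=-8; issue ADD r1<-Add1  regs: r0:-8,r1:Add1,r2:1,r3:7
  c6: CDB Add2=-6; issue SUB r1<-Add2  regs: r0:-8,r1:Add2,r2:1,r3:7
  c7: CDB Add1=-7; issue ADD r0<-Add1  regs: r0:Add1,r1:Add2,r2:1,r3:7
  c8: stall  regs: r0:Add1,r1:Add2,r2:1,r3:7
  c9: CDB Add1=8; issue SUB r2<-Add1  regs: r0:8,r1:Add2,r2:Add1,r3:7
  c10: CDB Add2=14; issue ADD r1<-Add2  regs: r0:8,r1:Add2,r2:Add1,r3:7
  c11: CDB Add1=7; issue MUL r2<-Mul1  regs: r0:8,r1:Add2,r2:Mul1,r3:7
  c12: issue SUB r0<-Add1  regs: r0:Add1,r1:Add2,r2:Mul1,r3:7
  c13: CDB Add2=14  regs: r0:Add1,r1:14,r2:Mul1,r3:7
  c14: -  regs: r0:Add1,r1:14,r2:Mul1,r3:7
  c15: CDB Add1=-7  regs: r0:-7,r1:14,r2:Mul1,r3:7

STATUS = VALUE 14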